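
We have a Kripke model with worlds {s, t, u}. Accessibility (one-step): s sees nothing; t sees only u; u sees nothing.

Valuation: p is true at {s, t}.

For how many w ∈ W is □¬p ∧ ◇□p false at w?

2

s: □¬p is T, ◇□p is F. ✗
t: □¬p is T, ◇□p is T. ✓
u: □¬p is T, ◇□p is F. ✗
Satisfying worlds: {t}.
So □¬p ∧ ◇□p fails at the other 2 worlds.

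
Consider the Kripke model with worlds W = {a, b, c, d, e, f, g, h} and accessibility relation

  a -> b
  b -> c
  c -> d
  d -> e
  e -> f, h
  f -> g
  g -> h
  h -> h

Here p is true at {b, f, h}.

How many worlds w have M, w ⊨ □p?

4

a: successors {b}; p there: b:T. ✓
b: successors {c}; p there: c:F. ✗
c: successors {d}; p there: d:F. ✗
d: successors {e}; p there: e:F. ✗
e: successors {f, h}; p there: f:T, h:T. ✓
f: successors {g}; p there: g:F. ✗
g: successors {h}; p there: h:T. ✓
h: successors {h}; p there: h:T. ✓
Satisfying worlds: {a, e, g, h}.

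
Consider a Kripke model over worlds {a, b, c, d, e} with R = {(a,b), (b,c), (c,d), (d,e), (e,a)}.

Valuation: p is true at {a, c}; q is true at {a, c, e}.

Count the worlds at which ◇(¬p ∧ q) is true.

a: successors {b}; ¬p ∧ q there: b:F. ✗
b: successors {c}; ¬p ∧ q there: c:F. ✗
c: successors {d}; ¬p ∧ q there: d:F. ✗
d: successors {e}; ¬p ∧ q there: e:T. ✓
e: successors {a}; ¬p ∧ q there: a:F. ✗
Satisfying worlds: {d}.

1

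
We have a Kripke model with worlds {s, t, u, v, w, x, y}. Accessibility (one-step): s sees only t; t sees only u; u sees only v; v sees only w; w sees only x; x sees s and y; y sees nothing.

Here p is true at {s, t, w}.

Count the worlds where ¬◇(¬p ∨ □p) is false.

s: ◇(¬p ∨ □p) is F. ✓
t: ◇(¬p ∨ □p) is T. ✗
u: ◇(¬p ∨ □p) is T. ✗
v: ◇(¬p ∨ □p) is F. ✓
w: ◇(¬p ∨ □p) is T. ✗
x: ◇(¬p ∨ □p) is T. ✗
y: ◇(¬p ∨ □p) is F. ✓
Satisfying worlds: {s, v, y}.
So ¬◇(¬p ∨ □p) fails at the other 4 worlds.

4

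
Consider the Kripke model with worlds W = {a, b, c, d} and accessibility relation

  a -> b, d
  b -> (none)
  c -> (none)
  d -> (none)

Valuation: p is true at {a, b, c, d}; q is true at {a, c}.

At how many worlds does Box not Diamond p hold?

a: successors {b, d}; not Diamond p there: b:T, d:T. ✓
b: no successors, so Box not Diamond p holds vacuously. ✓
c: no successors, so Box not Diamond p holds vacuously. ✓
d: no successors, so Box not Diamond p holds vacuously. ✓
Satisfying worlds: {a, b, c, d}.

4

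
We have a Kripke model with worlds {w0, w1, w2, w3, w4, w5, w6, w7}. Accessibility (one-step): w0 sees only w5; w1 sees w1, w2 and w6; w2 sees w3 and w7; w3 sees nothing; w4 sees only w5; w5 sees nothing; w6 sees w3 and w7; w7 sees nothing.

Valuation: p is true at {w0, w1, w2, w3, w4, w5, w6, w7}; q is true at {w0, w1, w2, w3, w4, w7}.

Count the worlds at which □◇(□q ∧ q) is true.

4

w0: successors {w5}; ◇(□q ∧ q) there: w5:F. ✗
w1: successors {w1, w2, w6}; ◇(□q ∧ q) there: w1:T, w2:T, w6:T. ✓
w2: successors {w3, w7}; ◇(□q ∧ q) there: w3:F, w7:F. ✗
w3: no successors, so □◇(□q ∧ q) holds vacuously. ✓
w4: successors {w5}; ◇(□q ∧ q) there: w5:F. ✗
w5: no successors, so □◇(□q ∧ q) holds vacuously. ✓
w6: successors {w3, w7}; ◇(□q ∧ q) there: w3:F, w7:F. ✗
w7: no successors, so □◇(□q ∧ q) holds vacuously. ✓
Satisfying worlds: {w1, w3, w5, w7}.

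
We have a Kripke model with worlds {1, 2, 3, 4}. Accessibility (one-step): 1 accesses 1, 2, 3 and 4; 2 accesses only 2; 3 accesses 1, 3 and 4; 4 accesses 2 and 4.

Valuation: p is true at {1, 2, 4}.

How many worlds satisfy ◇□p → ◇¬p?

1: ◇□p is T, ◇¬p is T. ✓
2: ◇□p is T, ◇¬p is F. ✗
3: ◇□p is T, ◇¬p is T. ✓
4: ◇□p is T, ◇¬p is F. ✗
Satisfying worlds: {1, 3}.

2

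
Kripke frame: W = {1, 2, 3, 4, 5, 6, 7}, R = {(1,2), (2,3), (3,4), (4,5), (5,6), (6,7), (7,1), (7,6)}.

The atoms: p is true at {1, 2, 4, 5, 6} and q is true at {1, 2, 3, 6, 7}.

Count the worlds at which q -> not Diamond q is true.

3

1: q is T, not Diamond q is F. ✗
2: q is T, not Diamond q is F. ✗
3: q is T, not Diamond q is T. ✓
4: q is F, not Diamond q is T. ✓
5: q is F, not Diamond q is F. ✓
6: q is T, not Diamond q is F. ✗
7: q is T, not Diamond q is F. ✗
Satisfying worlds: {3, 4, 5}.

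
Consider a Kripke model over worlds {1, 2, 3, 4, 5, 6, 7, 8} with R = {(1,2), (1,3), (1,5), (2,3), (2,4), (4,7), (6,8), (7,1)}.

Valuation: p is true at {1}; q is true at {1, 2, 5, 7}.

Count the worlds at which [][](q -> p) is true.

1: successors {2, 3, 5}; [](q -> p) there: 2:T, 3:T, 5:T. ✓
2: successors {3, 4}; [](q -> p) there: 3:T, 4:F. ✗
3: no successors, so [][](q -> p) holds vacuously. ✓
4: successors {7}; [](q -> p) there: 7:T. ✓
5: no successors, so [][](q -> p) holds vacuously. ✓
6: successors {8}; [](q -> p) there: 8:T. ✓
7: successors {1}; [](q -> p) there: 1:F. ✗
8: no successors, so [][](q -> p) holds vacuously. ✓
Satisfying worlds: {1, 3, 4, 5, 6, 8}.

6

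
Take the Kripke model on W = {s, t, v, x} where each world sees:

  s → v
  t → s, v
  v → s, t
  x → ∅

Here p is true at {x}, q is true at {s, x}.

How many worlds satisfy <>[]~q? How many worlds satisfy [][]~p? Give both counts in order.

For <>[]~q:
s: successors {v}; []~q there: v:F. ✗
t: successors {s, v}; []~q there: s:T, v:F. ✓
v: successors {s, t}; []~q there: s:T, t:F. ✓
x: no successors, so <>[]~q fails. ✗
— 2 worlds.
For [][]~p:
s: successors {v}; []~p there: v:T. ✓
t: successors {s, v}; []~p there: s:T, v:T. ✓
v: successors {s, t}; []~p there: s:T, t:T. ✓
x: no successors, so [][]~p holds vacuously. ✓
— 4 worlds.

2 and 4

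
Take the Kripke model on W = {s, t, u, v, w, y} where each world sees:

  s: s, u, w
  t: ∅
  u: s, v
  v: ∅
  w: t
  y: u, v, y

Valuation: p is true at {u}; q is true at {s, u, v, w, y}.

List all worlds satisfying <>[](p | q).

s: successors {s, u, w}; [](p | q) there: s:T, u:T, w:F. ✓
t: no successors, so <>[](p | q) fails. ✗
u: successors {s, v}; [](p | q) there: s:T, v:T. ✓
v: no successors, so <>[](p | q) fails. ✗
w: successors {t}; [](p | q) there: t:T. ✓
y: successors {u, v, y}; [](p | q) there: u:T, v:T, y:T. ✓

{s, u, w, y}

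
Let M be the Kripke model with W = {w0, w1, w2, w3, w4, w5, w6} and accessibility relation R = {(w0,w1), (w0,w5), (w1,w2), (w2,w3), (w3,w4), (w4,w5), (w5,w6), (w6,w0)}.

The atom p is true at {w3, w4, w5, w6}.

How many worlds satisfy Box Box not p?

w0: successors {w1, w5}; Box not p there: w1:T, w5:F. ✗
w1: successors {w2}; Box not p there: w2:F. ✗
w2: successors {w3}; Box not p there: w3:F. ✗
w3: successors {w4}; Box not p there: w4:F. ✗
w4: successors {w5}; Box not p there: w5:F. ✗
w5: successors {w6}; Box not p there: w6:T. ✓
w6: successors {w0}; Box not p there: w0:F. ✗
Satisfying worlds: {w5}.

1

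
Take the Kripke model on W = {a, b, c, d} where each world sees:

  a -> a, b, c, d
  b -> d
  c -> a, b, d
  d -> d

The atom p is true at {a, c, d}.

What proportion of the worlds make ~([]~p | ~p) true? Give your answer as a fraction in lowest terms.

a: []~p | ~p is F. ✓
b: []~p | ~p is T. ✗
c: []~p | ~p is F. ✓
d: []~p | ~p is F. ✓
That's 3 of 4 worlds, so 3/4.

3/4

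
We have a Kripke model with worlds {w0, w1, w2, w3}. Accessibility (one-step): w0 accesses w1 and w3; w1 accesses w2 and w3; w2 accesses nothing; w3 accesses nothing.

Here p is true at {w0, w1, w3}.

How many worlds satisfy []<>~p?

w0: successors {w1, w3}; <>~p there: w1:T, w3:F. ✗
w1: successors {w2, w3}; <>~p there: w2:F, w3:F. ✗
w2: no successors, so []<>~p holds vacuously. ✓
w3: no successors, so []<>~p holds vacuously. ✓
Satisfying worlds: {w2, w3}.

2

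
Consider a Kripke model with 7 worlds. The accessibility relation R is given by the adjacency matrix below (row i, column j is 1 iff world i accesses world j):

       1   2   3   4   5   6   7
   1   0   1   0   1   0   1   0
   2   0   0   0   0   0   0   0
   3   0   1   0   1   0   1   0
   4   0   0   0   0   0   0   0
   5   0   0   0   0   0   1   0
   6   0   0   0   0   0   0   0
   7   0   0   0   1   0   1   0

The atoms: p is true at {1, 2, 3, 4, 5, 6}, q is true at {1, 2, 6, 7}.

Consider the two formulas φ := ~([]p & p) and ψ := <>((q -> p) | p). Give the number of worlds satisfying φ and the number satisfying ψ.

For ~([]p & p):
1: []p & p is T. ✗
2: []p & p is T. ✗
3: []p & p is T. ✗
4: []p & p is T. ✗
5: []p & p is T. ✗
6: []p & p is T. ✗
7: []p & p is F. ✓
— 1 world.
For <>((q -> p) | p):
1: successors {2, 4, 6}; (q -> p) | p there: 2:T, 4:T, 6:T. ✓
2: no successors, so <>((q -> p) | p) fails. ✗
3: successors {2, 4, 6}; (q -> p) | p there: 2:T, 4:T, 6:T. ✓
4: no successors, so <>((q -> p) | p) fails. ✗
5: successors {6}; (q -> p) | p there: 6:T. ✓
6: no successors, so <>((q -> p) | p) fails. ✗
7: successors {4, 6}; (q -> p) | p there: 4:T, 6:T. ✓
— 4 worlds.

1 and 4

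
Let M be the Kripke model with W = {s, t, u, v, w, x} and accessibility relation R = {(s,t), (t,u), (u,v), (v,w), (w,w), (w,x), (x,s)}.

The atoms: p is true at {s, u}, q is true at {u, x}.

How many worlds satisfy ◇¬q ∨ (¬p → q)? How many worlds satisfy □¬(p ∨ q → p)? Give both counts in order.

For ◇¬q ∨ (¬p → q):
s: ◇¬q is T, ¬p → q is T. ✓
t: ◇¬q is F, ¬p → q is F. ✗
u: ◇¬q is T, ¬p → q is T. ✓
v: ◇¬q is T, ¬p → q is F. ✓
w: ◇¬q is T, ¬p → q is F. ✓
x: ◇¬q is T, ¬p → q is T. ✓
— 5 worlds.
For □¬(p ∨ q → p):
s: successors {t}; ¬(p ∨ q → p) there: t:F. ✗
t: successors {u}; ¬(p ∨ q → p) there: u:F. ✗
u: successors {v}; ¬(p ∨ q → p) there: v:F. ✗
v: successors {w}; ¬(p ∨ q → p) there: w:F. ✗
w: successors {w, x}; ¬(p ∨ q → p) there: w:F, x:T. ✗
x: successors {s}; ¬(p ∨ q → p) there: s:F. ✗
— 0 worlds.

5 and 0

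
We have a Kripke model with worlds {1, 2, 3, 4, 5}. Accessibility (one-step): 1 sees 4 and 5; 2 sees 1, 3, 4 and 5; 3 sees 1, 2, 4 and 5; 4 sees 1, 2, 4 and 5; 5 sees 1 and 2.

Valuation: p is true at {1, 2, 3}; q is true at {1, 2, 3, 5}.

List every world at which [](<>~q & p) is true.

{5}

1: successors {4, 5}; <>~q & p there: 4:F, 5:F. ✗
2: successors {1, 3, 4, 5}; <>~q & p there: 1:T, 3:T, 4:F, 5:F. ✗
3: successors {1, 2, 4, 5}; <>~q & p there: 1:T, 2:T, 4:F, 5:F. ✗
4: successors {1, 2, 4, 5}; <>~q & p there: 1:T, 2:T, 4:F, 5:F. ✗
5: successors {1, 2}; <>~q & p there: 1:T, 2:T. ✓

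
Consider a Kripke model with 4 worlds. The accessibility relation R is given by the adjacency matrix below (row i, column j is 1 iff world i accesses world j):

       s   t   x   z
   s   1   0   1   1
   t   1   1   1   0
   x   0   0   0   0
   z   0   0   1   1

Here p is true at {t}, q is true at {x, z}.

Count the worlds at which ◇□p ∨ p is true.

3

s: ◇□p is T, p is F. ✓
t: ◇□p is T, p is T. ✓
x: ◇□p is F, p is F. ✗
z: ◇□p is T, p is F. ✓
Satisfying worlds: {s, t, z}.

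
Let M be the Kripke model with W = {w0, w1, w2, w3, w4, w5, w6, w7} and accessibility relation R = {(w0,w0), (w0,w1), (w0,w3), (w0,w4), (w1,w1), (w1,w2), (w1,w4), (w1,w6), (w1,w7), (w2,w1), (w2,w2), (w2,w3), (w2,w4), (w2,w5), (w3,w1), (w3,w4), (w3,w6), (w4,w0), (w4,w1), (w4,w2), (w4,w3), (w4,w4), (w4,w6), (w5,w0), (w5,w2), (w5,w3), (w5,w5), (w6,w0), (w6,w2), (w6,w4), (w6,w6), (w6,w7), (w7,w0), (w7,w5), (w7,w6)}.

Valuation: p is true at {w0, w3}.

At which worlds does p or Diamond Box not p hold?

w0: p is T, Diamond Box not p is T. ✓
w1: p is F, Diamond Box not p is T. ✓
w2: p is F, Diamond Box not p is T. ✓
w3: p is T, Diamond Box not p is T. ✓
w4: p is F, Diamond Box not p is T. ✓
w5: p is F, Diamond Box not p is T. ✓
w6: p is F, Diamond Box not p is F. ✗
w7: p is F, Diamond Box not p is F. ✗

{w0, w1, w2, w3, w4, w5}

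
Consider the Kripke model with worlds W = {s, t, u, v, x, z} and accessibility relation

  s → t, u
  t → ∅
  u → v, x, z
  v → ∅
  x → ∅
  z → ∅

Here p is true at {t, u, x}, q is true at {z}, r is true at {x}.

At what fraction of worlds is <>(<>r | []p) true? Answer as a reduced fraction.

1/3

s: successors {t, u}; <>r | []p there: t:T, u:T. ✓
t: no successors, so <>(<>r | []p) fails. ✗
u: successors {v, x, z}; <>r | []p there: v:T, x:T, z:T. ✓
v: no successors, so <>(<>r | []p) fails. ✗
x: no successors, so <>(<>r | []p) fails. ✗
z: no successors, so <>(<>r | []p) fails. ✗
That's 2 of 6 worlds, so 2/6 = 1/3.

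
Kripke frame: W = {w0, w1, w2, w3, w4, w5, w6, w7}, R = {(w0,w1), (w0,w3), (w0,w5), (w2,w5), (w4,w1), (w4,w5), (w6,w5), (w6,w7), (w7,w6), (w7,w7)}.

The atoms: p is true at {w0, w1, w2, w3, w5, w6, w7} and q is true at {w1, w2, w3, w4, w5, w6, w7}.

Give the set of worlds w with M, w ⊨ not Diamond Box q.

{w1, w3, w5}

w0: Diamond Box q is T. ✗
w1: Diamond Box q is F. ✓
w2: Diamond Box q is T. ✗
w3: Diamond Box q is F. ✓
w4: Diamond Box q is T. ✗
w5: Diamond Box q is F. ✓
w6: Diamond Box q is T. ✗
w7: Diamond Box q is T. ✗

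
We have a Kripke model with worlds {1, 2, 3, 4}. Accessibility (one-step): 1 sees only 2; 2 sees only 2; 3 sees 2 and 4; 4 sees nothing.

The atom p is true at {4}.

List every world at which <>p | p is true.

1: <>p is F, p is F. ✗
2: <>p is F, p is F. ✗
3: <>p is T, p is F. ✓
4: <>p is F, p is T. ✓

{3, 4}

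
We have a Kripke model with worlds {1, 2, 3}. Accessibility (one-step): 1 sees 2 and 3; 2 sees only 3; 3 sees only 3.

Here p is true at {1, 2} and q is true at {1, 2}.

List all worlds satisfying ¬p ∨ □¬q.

1: ¬p is F, □¬q is F. ✗
2: ¬p is F, □¬q is T. ✓
3: ¬p is T, □¬q is T. ✓

{2, 3}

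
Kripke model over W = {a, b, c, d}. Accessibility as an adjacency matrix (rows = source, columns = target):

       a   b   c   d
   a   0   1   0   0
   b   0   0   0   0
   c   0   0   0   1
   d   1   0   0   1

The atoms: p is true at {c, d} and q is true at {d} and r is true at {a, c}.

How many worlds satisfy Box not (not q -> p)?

a: successors {b}; not (not q -> p) there: b:T. ✓
b: no successors, so Box not (not q -> p) holds vacuously. ✓
c: successors {d}; not (not q -> p) there: d:F. ✗
d: successors {a, d}; not (not q -> p) there: a:T, d:F. ✗
Satisfying worlds: {a, b}.

2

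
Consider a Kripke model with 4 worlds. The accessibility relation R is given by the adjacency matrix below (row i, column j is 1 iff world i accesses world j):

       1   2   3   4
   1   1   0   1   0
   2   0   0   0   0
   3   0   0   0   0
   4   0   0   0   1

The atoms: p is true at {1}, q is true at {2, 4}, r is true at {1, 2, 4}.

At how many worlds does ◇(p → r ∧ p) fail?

2

1: successors {1, 3}; p → r ∧ p there: 1:T, 3:T. ✓
2: no successors, so ◇(p → r ∧ p) fails. ✗
3: no successors, so ◇(p → r ∧ p) fails. ✗
4: successors {4}; p → r ∧ p there: 4:T. ✓
Satisfying worlds: {1, 4}.
So ◇(p → r ∧ p) fails at the other 2 worlds.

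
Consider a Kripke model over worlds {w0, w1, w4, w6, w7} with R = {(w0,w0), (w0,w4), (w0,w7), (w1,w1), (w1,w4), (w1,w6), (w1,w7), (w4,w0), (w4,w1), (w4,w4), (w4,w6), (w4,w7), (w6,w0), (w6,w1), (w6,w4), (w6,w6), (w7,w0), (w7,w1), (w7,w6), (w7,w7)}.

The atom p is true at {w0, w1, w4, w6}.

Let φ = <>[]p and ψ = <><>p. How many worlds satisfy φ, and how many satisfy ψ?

For <>[]p:
w0: successors {w0, w4, w7}; []p there: w0:F, w4:F, w7:F. ✗
w1: successors {w1, w4, w6, w7}; []p there: w1:F, w4:F, w6:T, w7:F. ✓
w4: successors {w0, w1, w4, w6, w7}; []p there: w0:F, w1:F, w4:F, w6:T, w7:F. ✓
w6: successors {w0, w1, w4, w6}; []p there: w0:F, w1:F, w4:F, w6:T. ✓
w7: successors {w0, w1, w6, w7}; []p there: w0:F, w1:F, w6:T, w7:F. ✓
— 4 worlds.
For <><>p:
w0: successors {w0, w4, w7}; <>p there: w0:T, w4:T, w7:T. ✓
w1: successors {w1, w4, w6, w7}; <>p there: w1:T, w4:T, w6:T, w7:T. ✓
w4: successors {w0, w1, w4, w6, w7}; <>p there: w0:T, w1:T, w4:T, w6:T, w7:T. ✓
w6: successors {w0, w1, w4, w6}; <>p there: w0:T, w1:T, w4:T, w6:T. ✓
w7: successors {w0, w1, w6, w7}; <>p there: w0:T, w1:T, w6:T, w7:T. ✓
— 5 worlds.

4 and 5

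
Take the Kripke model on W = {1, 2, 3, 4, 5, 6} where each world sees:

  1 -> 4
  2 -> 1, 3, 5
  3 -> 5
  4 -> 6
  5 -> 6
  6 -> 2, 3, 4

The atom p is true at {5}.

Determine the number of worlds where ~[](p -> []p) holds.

2

1: [](p -> []p) is T. ✗
2: [](p -> []p) is F. ✓
3: [](p -> []p) is F. ✓
4: [](p -> []p) is T. ✗
5: [](p -> []p) is T. ✗
6: [](p -> []p) is T. ✗
Satisfying worlds: {2, 3}.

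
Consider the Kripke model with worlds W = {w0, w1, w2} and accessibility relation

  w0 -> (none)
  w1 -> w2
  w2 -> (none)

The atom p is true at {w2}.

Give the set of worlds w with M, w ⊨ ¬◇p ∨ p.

w0: ¬◇p is T, p is F. ✓
w1: ¬◇p is F, p is F. ✗
w2: ¬◇p is T, p is T. ✓

{w0, w2}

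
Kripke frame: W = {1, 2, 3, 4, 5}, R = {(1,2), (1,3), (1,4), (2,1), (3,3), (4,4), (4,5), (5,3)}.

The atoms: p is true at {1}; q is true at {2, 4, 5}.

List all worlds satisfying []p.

1: successors {2, 3, 4}; p there: 2:F, 3:F, 4:F. ✗
2: successors {1}; p there: 1:T. ✓
3: successors {3}; p there: 3:F. ✗
4: successors {4, 5}; p there: 4:F, 5:F. ✗
5: successors {3}; p there: 3:F. ✗

{2}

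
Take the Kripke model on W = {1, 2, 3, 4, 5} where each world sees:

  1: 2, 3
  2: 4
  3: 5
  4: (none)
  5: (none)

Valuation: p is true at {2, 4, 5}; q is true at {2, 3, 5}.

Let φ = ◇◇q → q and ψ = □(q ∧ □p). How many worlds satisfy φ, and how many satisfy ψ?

For ◇◇q → q:
1: ◇◇q is T, q is F. ✗
2: ◇◇q is F, q is T. ✓
3: ◇◇q is F, q is T. ✓
4: ◇◇q is F, q is F. ✓
5: ◇◇q is F, q is T. ✓
— 4 worlds.
For □(q ∧ □p):
1: successors {2, 3}; q ∧ □p there: 2:T, 3:T. ✓
2: successors {4}; q ∧ □p there: 4:F. ✗
3: successors {5}; q ∧ □p there: 5:T. ✓
4: no successors, so □(q ∧ □p) holds vacuously. ✓
5: no successors, so □(q ∧ □p) holds vacuously. ✓
— 4 worlds.

4 and 4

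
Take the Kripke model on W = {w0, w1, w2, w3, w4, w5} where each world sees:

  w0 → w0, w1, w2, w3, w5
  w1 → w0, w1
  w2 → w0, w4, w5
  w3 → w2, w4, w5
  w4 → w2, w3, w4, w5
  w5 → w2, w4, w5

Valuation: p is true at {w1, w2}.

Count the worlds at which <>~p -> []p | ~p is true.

4

w0: <>~p is T, []p | ~p is T. ✓
w1: <>~p is T, []p | ~p is F. ✗
w2: <>~p is T, []p | ~p is F. ✗
w3: <>~p is T, []p | ~p is T. ✓
w4: <>~p is T, []p | ~p is T. ✓
w5: <>~p is T, []p | ~p is T. ✓
Satisfying worlds: {w0, w3, w4, w5}.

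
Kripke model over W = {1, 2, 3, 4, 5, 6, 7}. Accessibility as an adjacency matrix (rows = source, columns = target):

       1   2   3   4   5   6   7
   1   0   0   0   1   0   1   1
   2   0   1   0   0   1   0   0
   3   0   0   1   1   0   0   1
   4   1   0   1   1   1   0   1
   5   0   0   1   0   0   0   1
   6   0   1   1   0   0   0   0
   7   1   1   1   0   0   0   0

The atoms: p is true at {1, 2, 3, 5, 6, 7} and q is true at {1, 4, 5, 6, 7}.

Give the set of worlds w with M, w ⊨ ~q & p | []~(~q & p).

1: ~q & p is F, []~(~q & p) is T. ✓
2: ~q & p is T, []~(~q & p) is F. ✓
3: ~q & p is T, []~(~q & p) is F. ✓
4: ~q & p is F, []~(~q & p) is F. ✗
5: ~q & p is F, []~(~q & p) is F. ✗
6: ~q & p is F, []~(~q & p) is F. ✗
7: ~q & p is F, []~(~q & p) is F. ✗

{1, 2, 3}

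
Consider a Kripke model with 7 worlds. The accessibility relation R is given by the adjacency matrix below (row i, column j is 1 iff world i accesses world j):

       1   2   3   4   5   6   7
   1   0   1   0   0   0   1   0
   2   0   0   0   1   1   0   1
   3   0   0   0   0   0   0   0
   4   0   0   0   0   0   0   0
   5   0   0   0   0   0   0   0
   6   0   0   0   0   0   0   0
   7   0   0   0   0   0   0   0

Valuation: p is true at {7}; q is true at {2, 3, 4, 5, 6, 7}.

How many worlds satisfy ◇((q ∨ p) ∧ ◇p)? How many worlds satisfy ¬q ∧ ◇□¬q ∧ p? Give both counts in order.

1 and 0

For ◇((q ∨ p) ∧ ◇p):
1: successors {2, 6}; (q ∨ p) ∧ ◇p there: 2:T, 6:F. ✓
2: successors {4, 5, 7}; (q ∨ p) ∧ ◇p there: 4:F, 5:F, 7:F. ✗
3: no successors, so ◇((q ∨ p) ∧ ◇p) fails. ✗
4: no successors, so ◇((q ∨ p) ∧ ◇p) fails. ✗
5: no successors, so ◇((q ∨ p) ∧ ◇p) fails. ✗
6: no successors, so ◇((q ∨ p) ∧ ◇p) fails. ✗
7: no successors, so ◇((q ∨ p) ∧ ◇p) fails. ✗
— 1 world.
For ¬q ∧ ◇□¬q ∧ p:
1: ¬q ∧ ◇□¬q is T, p is F. ✗
2: ¬q ∧ ◇□¬q is F, p is F. ✗
3: ¬q ∧ ◇□¬q is F, p is F. ✗
4: ¬q ∧ ◇□¬q is F, p is F. ✗
5: ¬q ∧ ◇□¬q is F, p is F. ✗
6: ¬q ∧ ◇□¬q is F, p is F. ✗
7: ¬q ∧ ◇□¬q is F, p is T. ✗
— 0 worlds.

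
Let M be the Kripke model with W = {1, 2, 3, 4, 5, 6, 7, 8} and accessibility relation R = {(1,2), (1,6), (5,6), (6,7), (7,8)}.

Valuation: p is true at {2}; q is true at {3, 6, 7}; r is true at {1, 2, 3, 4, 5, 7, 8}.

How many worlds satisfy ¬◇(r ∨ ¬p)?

4

1: ◇(r ∨ ¬p) is T. ✗
2: ◇(r ∨ ¬p) is F. ✓
3: ◇(r ∨ ¬p) is F. ✓
4: ◇(r ∨ ¬p) is F. ✓
5: ◇(r ∨ ¬p) is T. ✗
6: ◇(r ∨ ¬p) is T. ✗
7: ◇(r ∨ ¬p) is T. ✗
8: ◇(r ∨ ¬p) is F. ✓
Satisfying worlds: {2, 3, 4, 8}.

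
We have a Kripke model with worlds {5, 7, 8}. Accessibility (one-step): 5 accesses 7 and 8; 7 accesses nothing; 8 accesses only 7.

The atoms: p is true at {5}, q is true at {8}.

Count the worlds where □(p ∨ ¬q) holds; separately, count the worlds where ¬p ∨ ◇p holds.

2 and 2

For □(p ∨ ¬q):
5: successors {7, 8}; p ∨ ¬q there: 7:T, 8:F. ✗
7: no successors, so □(p ∨ ¬q) holds vacuously. ✓
8: successors {7}; p ∨ ¬q there: 7:T. ✓
— 2 worlds.
For ¬p ∨ ◇p:
5: ¬p is F, ◇p is F. ✗
7: ¬p is T, ◇p is F. ✓
8: ¬p is T, ◇p is F. ✓
— 2 worlds.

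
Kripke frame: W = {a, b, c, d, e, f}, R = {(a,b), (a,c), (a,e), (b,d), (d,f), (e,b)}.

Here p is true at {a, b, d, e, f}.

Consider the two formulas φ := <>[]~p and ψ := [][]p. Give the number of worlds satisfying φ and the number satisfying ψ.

2 and 6

For <>[]~p:
a: successors {b, c, e}; []~p there: b:F, c:T, e:F. ✓
b: successors {d}; []~p there: d:F. ✗
c: no successors, so <>[]~p fails. ✗
d: successors {f}; []~p there: f:T. ✓
e: successors {b}; []~p there: b:F. ✗
f: no successors, so <>[]~p fails. ✗
— 2 worlds.
For [][]p:
a: successors {b, c, e}; []p there: b:T, c:T, e:T. ✓
b: successors {d}; []p there: d:T. ✓
c: no successors, so [][]p holds vacuously. ✓
d: successors {f}; []p there: f:T. ✓
e: successors {b}; []p there: b:T. ✓
f: no successors, so [][]p holds vacuously. ✓
— 6 worlds.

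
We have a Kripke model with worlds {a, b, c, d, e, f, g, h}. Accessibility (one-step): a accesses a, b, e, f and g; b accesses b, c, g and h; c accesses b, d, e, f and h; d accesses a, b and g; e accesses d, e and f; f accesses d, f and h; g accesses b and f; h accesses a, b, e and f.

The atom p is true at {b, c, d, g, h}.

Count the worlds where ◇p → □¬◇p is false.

a: ◇p is T, □¬◇p is F. ✗
b: ◇p is T, □¬◇p is F. ✗
c: ◇p is T, □¬◇p is F. ✗
d: ◇p is T, □¬◇p is F. ✗
e: ◇p is T, □¬◇p is F. ✗
f: ◇p is T, □¬◇p is F. ✗
g: ◇p is T, □¬◇p is F. ✗
h: ◇p is T, □¬◇p is F. ✗
Satisfying worlds: ∅.
So ◇p → □¬◇p fails at the other 8 worlds.

8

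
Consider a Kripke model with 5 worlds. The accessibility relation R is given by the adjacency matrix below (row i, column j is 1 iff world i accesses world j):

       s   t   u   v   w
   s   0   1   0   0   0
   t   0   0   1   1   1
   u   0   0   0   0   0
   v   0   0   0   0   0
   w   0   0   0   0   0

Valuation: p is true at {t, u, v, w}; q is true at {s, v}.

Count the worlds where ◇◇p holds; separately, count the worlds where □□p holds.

1 and 5

For ◇◇p:
s: successors {t}; ◇p there: t:T. ✓
t: successors {u, v, w}; ◇p there: u:F, v:F, w:F. ✗
u: no successors, so ◇◇p fails. ✗
v: no successors, so ◇◇p fails. ✗
w: no successors, so ◇◇p fails. ✗
— 1 world.
For □□p:
s: successors {t}; □p there: t:T. ✓
t: successors {u, v, w}; □p there: u:T, v:T, w:T. ✓
u: no successors, so □□p holds vacuously. ✓
v: no successors, so □□p holds vacuously. ✓
w: no successors, so □□p holds vacuously. ✓
— 5 worlds.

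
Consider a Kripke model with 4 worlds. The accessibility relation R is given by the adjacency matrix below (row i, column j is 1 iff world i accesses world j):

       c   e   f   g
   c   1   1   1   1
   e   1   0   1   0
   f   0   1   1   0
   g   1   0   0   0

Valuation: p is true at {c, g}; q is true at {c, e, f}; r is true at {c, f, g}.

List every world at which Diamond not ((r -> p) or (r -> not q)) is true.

c: successors {c, e, f, g}; not ((r -> p) or (r -> not q)) there: c:F, e:F, f:T, g:F. ✓
e: successors {c, f}; not ((r -> p) or (r -> not q)) there: c:F, f:T. ✓
f: successors {e, f}; not ((r -> p) or (r -> not q)) there: e:F, f:T. ✓
g: successors {c}; not ((r -> p) or (r -> not q)) there: c:F. ✗

{c, e, f}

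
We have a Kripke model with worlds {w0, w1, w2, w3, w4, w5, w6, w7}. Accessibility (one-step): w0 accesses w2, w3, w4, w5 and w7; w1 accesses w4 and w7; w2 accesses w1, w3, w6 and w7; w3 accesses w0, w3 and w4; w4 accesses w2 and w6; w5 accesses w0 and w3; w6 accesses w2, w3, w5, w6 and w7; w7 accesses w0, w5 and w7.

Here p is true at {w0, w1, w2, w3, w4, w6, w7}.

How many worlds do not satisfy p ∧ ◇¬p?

w0: p is T, ◇¬p is T. ✓
w1: p is T, ◇¬p is F. ✗
w2: p is T, ◇¬p is F. ✗
w3: p is T, ◇¬p is F. ✗
w4: p is T, ◇¬p is F. ✗
w5: p is F, ◇¬p is F. ✗
w6: p is T, ◇¬p is T. ✓
w7: p is T, ◇¬p is T. ✓
Satisfying worlds: {w0, w6, w7}.
So p ∧ ◇¬p fails at the other 5 worlds.

5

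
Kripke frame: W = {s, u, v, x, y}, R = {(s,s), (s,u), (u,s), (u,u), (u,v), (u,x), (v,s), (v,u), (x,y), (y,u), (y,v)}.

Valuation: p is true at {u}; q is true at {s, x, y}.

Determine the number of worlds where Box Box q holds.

s: successors {s, u}; Box q there: s:F, u:F. ✗
u: successors {s, u, v, x}; Box q there: s:F, u:F, v:F, x:T. ✗
v: successors {s, u}; Box q there: s:F, u:F. ✗
x: successors {y}; Box q there: y:F. ✗
y: successors {u, v}; Box q there: u:F, v:F. ✗
Satisfying worlds: ∅.

0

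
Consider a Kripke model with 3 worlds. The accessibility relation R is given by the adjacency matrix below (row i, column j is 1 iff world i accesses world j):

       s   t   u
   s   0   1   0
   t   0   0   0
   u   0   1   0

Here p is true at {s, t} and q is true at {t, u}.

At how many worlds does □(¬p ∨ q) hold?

3

s: successors {t}; ¬p ∨ q there: t:T. ✓
t: no successors, so □(¬p ∨ q) holds vacuously. ✓
u: successors {t}; ¬p ∨ q there: t:T. ✓
Satisfying worlds: {s, t, u}.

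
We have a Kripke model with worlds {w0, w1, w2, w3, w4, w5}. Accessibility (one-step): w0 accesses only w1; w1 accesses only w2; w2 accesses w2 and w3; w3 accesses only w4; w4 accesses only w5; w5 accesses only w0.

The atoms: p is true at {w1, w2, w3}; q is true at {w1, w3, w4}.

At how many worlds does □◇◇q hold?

3

w0: successors {w1}; ◇◇q there: w1:T. ✓
w1: successors {w2}; ◇◇q there: w2:T. ✓
w2: successors {w2, w3}; ◇◇q there: w2:T, w3:F. ✗
w3: successors {w4}; ◇◇q there: w4:F. ✗
w4: successors {w5}; ◇◇q there: w5:T. ✓
w5: successors {w0}; ◇◇q there: w0:F. ✗
Satisfying worlds: {w0, w1, w4}.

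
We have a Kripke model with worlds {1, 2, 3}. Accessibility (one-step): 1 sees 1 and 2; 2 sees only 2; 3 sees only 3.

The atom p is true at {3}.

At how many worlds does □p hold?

1

1: successors {1, 2}; p there: 1:F, 2:F. ✗
2: successors {2}; p there: 2:F. ✗
3: successors {3}; p there: 3:T. ✓
Satisfying worlds: {3}.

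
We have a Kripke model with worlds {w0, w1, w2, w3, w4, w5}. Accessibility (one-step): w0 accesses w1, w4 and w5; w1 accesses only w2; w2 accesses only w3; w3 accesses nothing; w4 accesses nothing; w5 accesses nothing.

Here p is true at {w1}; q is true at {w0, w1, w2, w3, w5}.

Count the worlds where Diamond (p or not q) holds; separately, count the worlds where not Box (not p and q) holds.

For Diamond (p or not q):
w0: successors {w1, w4, w5}; p or not q there: w1:T, w4:T, w5:F. ✓
w1: successors {w2}; p or not q there: w2:F. ✗
w2: successors {w3}; p or not q there: w3:F. ✗
w3: no successors, so Diamond (p or not q) fails. ✗
w4: no successors, so Diamond (p or not q) fails. ✗
w5: no successors, so Diamond (p or not q) fails. ✗
— 1 world.
For not Box (not p and q):
w0: Box (not p and q) is F. ✓
w1: Box (not p and q) is T. ✗
w2: Box (not p and q) is T. ✗
w3: Box (not p and q) is T. ✗
w4: Box (not p and q) is T. ✗
w5: Box (not p and q) is T. ✗
— 1 world.

1 and 1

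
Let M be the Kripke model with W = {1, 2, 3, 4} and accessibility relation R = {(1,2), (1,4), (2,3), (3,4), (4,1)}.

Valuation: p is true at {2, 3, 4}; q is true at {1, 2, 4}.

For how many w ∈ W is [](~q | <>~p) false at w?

2

1: successors {2, 4}; ~q | <>~p there: 2:F, 4:T. ✗
2: successors {3}; ~q | <>~p there: 3:T. ✓
3: successors {4}; ~q | <>~p there: 4:T. ✓
4: successors {1}; ~q | <>~p there: 1:F. ✗
Satisfying worlds: {2, 3}.
So [](~q | <>~p) fails at the other 2 worlds.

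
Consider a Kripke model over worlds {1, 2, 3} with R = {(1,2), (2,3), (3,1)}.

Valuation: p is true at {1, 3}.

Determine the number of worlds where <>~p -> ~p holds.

1: <>~p is T, ~p is F. ✗
2: <>~p is F, ~p is T. ✓
3: <>~p is F, ~p is F. ✓
Satisfying worlds: {2, 3}.

2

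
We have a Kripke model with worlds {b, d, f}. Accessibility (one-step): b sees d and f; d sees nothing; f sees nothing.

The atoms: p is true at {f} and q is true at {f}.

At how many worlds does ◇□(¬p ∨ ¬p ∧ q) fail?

2

b: successors {d, f}; □(¬p ∨ ¬p ∧ q) there: d:T, f:T. ✓
d: no successors, so ◇□(¬p ∨ ¬p ∧ q) fails. ✗
f: no successors, so ◇□(¬p ∨ ¬p ∧ q) fails. ✗
Satisfying worlds: {b}.
So ◇□(¬p ∨ ¬p ∧ q) fails at the other 2 worlds.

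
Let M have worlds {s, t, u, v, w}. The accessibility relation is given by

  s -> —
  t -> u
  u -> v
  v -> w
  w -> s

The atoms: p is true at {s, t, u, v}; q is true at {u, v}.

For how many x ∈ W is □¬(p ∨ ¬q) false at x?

4

s: no successors, so □¬(p ∨ ¬q) holds vacuously. ✓
t: successors {u}; ¬(p ∨ ¬q) there: u:F. ✗
u: successors {v}; ¬(p ∨ ¬q) there: v:F. ✗
v: successors {w}; ¬(p ∨ ¬q) there: w:F. ✗
w: successors {s}; ¬(p ∨ ¬q) there: s:F. ✗
Satisfying worlds: {s}.
So □¬(p ∨ ¬q) fails at the other 4 worlds.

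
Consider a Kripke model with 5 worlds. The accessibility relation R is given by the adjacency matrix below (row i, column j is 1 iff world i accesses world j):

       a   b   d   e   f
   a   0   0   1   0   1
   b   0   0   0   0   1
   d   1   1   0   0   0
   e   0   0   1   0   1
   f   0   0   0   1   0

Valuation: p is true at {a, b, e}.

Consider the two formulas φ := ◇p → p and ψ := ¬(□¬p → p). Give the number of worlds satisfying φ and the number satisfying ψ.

For ◇p → p:
a: ◇p is F, p is T. ✓
b: ◇p is F, p is T. ✓
d: ◇p is T, p is F. ✗
e: ◇p is F, p is T. ✓
f: ◇p is T, p is F. ✗
— 3 worlds.
For ¬(□¬p → p):
a: □¬p → p is T. ✗
b: □¬p → p is T. ✗
d: □¬p → p is T. ✗
e: □¬p → p is T. ✗
f: □¬p → p is T. ✗
— 0 worlds.

3 and 0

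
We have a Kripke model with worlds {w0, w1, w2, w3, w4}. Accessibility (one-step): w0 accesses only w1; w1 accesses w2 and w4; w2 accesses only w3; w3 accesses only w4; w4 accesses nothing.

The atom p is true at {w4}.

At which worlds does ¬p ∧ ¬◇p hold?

w0: ¬p is T, ¬◇p is T. ✓
w1: ¬p is T, ¬◇p is F. ✗
w2: ¬p is T, ¬◇p is T. ✓
w3: ¬p is T, ¬◇p is F. ✗
w4: ¬p is F, ¬◇p is T. ✗

{w0, w2}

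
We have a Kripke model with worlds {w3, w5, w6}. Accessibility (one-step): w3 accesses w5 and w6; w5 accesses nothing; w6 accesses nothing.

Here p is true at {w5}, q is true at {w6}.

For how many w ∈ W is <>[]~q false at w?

2

w3: successors {w5, w6}; []~q there: w5:T, w6:T. ✓
w5: no successors, so <>[]~q fails. ✗
w6: no successors, so <>[]~q fails. ✗
Satisfying worlds: {w3}.
So <>[]~q fails at the other 2 worlds.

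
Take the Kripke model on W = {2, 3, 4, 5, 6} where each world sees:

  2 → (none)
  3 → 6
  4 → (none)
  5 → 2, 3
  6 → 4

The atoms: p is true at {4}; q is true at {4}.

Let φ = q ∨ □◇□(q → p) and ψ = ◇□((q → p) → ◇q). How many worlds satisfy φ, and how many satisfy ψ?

3 and 2

For q ∨ □◇□(q → p):
2: q is F, □◇□(q → p) is T. ✓
3: q is F, □◇□(q → p) is T. ✓
4: q is T, □◇□(q → p) is T. ✓
5: q is F, □◇□(q → p) is F. ✗
6: q is F, □◇□(q → p) is F. ✗
— 3 worlds.
For ◇□((q → p) → ◇q):
2: no successors, so ◇□((q → p) → ◇q) fails. ✗
3: successors {6}; □((q → p) → ◇q) there: 6:F. ✗
4: no successors, so ◇□((q → p) → ◇q) fails. ✗
5: successors {2, 3}; □((q → p) → ◇q) there: 2:T, 3:T. ✓
6: successors {4}; □((q → p) → ◇q) there: 4:T. ✓
— 2 worlds.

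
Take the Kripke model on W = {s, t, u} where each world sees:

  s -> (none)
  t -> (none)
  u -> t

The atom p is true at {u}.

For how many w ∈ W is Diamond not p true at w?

s: no successors, so Diamond not p fails. ✗
t: no successors, so Diamond not p fails. ✗
u: successors {t}; not p there: t:T. ✓
Satisfying worlds: {u}.

1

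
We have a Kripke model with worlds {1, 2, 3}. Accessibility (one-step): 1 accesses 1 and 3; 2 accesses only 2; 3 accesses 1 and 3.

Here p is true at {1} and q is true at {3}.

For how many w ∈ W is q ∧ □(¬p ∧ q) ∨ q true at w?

1

1: q ∧ □(¬p ∧ q) is F, q is F. ✗
2: q ∧ □(¬p ∧ q) is F, q is F. ✗
3: q ∧ □(¬p ∧ q) is F, q is T. ✓
Satisfying worlds: {3}.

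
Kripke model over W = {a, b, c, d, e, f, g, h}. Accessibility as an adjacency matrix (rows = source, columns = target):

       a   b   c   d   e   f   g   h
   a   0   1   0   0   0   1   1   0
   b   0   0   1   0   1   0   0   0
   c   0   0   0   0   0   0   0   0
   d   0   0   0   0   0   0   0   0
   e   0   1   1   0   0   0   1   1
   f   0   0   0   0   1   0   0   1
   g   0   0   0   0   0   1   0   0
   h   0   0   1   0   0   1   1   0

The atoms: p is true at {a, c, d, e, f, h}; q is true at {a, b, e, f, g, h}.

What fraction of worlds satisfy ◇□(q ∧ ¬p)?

3/8

a: successors {b, f, g}; □(q ∧ ¬p) there: b:F, f:F, g:F. ✗
b: successors {c, e}; □(q ∧ ¬p) there: c:T, e:F. ✓
c: no successors, so ◇□(q ∧ ¬p) fails. ✗
d: no successors, so ◇□(q ∧ ¬p) fails. ✗
e: successors {b, c, g, h}; □(q ∧ ¬p) there: b:F, c:T, g:F, h:F. ✓
f: successors {e, h}; □(q ∧ ¬p) there: e:F, h:F. ✗
g: successors {f}; □(q ∧ ¬p) there: f:F. ✗
h: successors {c, f, g}; □(q ∧ ¬p) there: c:T, f:F, g:F. ✓
That's 3 of 8 worlds, so 3/8.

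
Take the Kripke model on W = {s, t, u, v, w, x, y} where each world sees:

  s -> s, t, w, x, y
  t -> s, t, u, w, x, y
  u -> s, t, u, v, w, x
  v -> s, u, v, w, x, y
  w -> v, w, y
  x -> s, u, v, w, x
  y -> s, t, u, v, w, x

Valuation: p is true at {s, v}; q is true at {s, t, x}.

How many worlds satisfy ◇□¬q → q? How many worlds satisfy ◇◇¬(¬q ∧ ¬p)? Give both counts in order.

For ◇□¬q → q:
s: ◇□¬q is T, q is T. ✓
t: ◇□¬q is T, q is T. ✓
u: ◇□¬q is T, q is F. ✗
v: ◇□¬q is T, q is F. ✗
w: ◇□¬q is T, q is F. ✗
x: ◇□¬q is T, q is T. ✓
y: ◇□¬q is T, q is F. ✗
— 3 worlds.
For ◇◇¬(¬q ∧ ¬p):
s: successors {s, t, w, x, y}; ◇¬(¬q ∧ ¬p) there: s:T, t:T, w:T, x:T, y:T. ✓
t: successors {s, t, u, w, x, y}; ◇¬(¬q ∧ ¬p) there: s:T, t:T, u:T, w:T, x:T, y:T. ✓
u: successors {s, t, u, v, w, x}; ◇¬(¬q ∧ ¬p) there: s:T, t:T, u:T, v:T, w:T, x:T. ✓
v: successors {s, u, v, w, x, y}; ◇¬(¬q ∧ ¬p) there: s:T, u:T, v:T, w:T, x:T, y:T. ✓
w: successors {v, w, y}; ◇¬(¬q ∧ ¬p) there: v:T, w:T, y:T. ✓
x: successors {s, u, v, w, x}; ◇¬(¬q ∧ ¬p) there: s:T, u:T, v:T, w:T, x:T. ✓
y: successors {s, t, u, v, w, x}; ◇¬(¬q ∧ ¬p) there: s:T, t:T, u:T, v:T, w:T, x:T. ✓
— 7 worlds.

3 and 7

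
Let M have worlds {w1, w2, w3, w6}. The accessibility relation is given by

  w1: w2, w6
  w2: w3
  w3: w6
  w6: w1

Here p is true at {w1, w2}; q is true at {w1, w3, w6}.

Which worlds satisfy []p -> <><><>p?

w1: []p is F, <><><>p is T. ✓
w2: []p is F, <><><>p is T. ✓
w3: []p is F, <><><>p is T. ✓
w6: []p is T, <><><>p is T. ✓

{w1, w2, w3, w6}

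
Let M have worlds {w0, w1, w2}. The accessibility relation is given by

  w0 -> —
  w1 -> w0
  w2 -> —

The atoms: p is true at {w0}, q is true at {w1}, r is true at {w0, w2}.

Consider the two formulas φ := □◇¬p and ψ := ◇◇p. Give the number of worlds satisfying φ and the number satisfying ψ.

2 and 0

For □◇¬p:
w0: no successors, so □◇¬p holds vacuously. ✓
w1: successors {w0}; ◇¬p there: w0:F. ✗
w2: no successors, so □◇¬p holds vacuously. ✓
— 2 worlds.
For ◇◇p:
w0: no successors, so ◇◇p fails. ✗
w1: successors {w0}; ◇p there: w0:F. ✗
w2: no successors, so ◇◇p fails. ✗
— 0 worlds.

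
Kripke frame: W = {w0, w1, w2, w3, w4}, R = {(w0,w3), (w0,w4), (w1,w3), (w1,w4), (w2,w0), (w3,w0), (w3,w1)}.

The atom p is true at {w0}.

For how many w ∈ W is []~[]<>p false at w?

w0: successors {w3, w4}; ~[]<>p there: w3:T, w4:F. ✗
w1: successors {w3, w4}; ~[]<>p there: w3:T, w4:F. ✗
w2: successors {w0}; ~[]<>p there: w0:T. ✓
w3: successors {w0, w1}; ~[]<>p there: w0:T, w1:T. ✓
w4: no successors, so []~[]<>p holds vacuously. ✓
Satisfying worlds: {w2, w3, w4}.
So []~[]<>p fails at the other 2 worlds.

2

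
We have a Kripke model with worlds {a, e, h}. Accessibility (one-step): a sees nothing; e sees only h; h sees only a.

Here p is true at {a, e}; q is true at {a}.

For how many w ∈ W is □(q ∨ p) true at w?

2

a: no successors, so □(q ∨ p) holds vacuously. ✓
e: successors {h}; q ∨ p there: h:F. ✗
h: successors {a}; q ∨ p there: a:T. ✓
Satisfying worlds: {a, h}.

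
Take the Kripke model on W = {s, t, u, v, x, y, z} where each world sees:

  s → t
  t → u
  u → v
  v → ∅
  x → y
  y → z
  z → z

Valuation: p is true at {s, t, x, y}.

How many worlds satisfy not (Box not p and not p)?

4

s: Box not p and not p is F. ✓
t: Box not p and not p is F. ✓
u: Box not p and not p is T. ✗
v: Box not p and not p is T. ✗
x: Box not p and not p is F. ✓
y: Box not p and not p is F. ✓
z: Box not p and not p is T. ✗
Satisfying worlds: {s, t, x, y}.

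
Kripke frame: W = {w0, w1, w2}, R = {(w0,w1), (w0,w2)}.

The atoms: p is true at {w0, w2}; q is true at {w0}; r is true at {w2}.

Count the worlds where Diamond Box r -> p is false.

w0: Diamond Box r is T, p is T. ✓
w1: Diamond Box r is F, p is F. ✓
w2: Diamond Box r is F, p is T. ✓
Satisfying worlds: {w0, w1, w2}.
So Diamond Box r -> p fails at the other 0 worlds.

0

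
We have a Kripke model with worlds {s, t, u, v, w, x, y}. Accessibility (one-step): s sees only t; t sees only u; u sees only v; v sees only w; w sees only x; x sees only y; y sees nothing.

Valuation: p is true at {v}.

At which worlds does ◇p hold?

{u}

s: successors {t}; p there: t:F. ✗
t: successors {u}; p there: u:F. ✗
u: successors {v}; p there: v:T. ✓
v: successors {w}; p there: w:F. ✗
w: successors {x}; p there: x:F. ✗
x: successors {y}; p there: y:F. ✗
y: no successors, so ◇p fails. ✗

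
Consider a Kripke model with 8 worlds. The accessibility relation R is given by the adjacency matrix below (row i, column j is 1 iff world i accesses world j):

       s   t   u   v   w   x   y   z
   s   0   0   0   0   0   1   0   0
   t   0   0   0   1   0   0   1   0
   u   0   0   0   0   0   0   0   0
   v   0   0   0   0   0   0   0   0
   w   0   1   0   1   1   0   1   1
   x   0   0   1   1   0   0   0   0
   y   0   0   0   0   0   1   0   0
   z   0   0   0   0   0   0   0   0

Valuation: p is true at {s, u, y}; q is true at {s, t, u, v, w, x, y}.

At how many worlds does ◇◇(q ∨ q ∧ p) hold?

s: successors {x}; ◇(q ∨ q ∧ p) there: x:T. ✓
t: successors {v, y}; ◇(q ∨ q ∧ p) there: v:F, y:T. ✓
u: no successors, so ◇◇(q ∨ q ∧ p) fails. ✗
v: no successors, so ◇◇(q ∨ q ∧ p) fails. ✗
w: successors {t, v, w, y, z}; ◇(q ∨ q ∧ p) there: t:T, v:F, w:T, y:T, z:F. ✓
x: successors {u, v}; ◇(q ∨ q ∧ p) there: u:F, v:F. ✗
y: successors {x}; ◇(q ∨ q ∧ p) there: x:T. ✓
z: no successors, so ◇◇(q ∨ q ∧ p) fails. ✗
Satisfying worlds: {s, t, w, y}.

4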